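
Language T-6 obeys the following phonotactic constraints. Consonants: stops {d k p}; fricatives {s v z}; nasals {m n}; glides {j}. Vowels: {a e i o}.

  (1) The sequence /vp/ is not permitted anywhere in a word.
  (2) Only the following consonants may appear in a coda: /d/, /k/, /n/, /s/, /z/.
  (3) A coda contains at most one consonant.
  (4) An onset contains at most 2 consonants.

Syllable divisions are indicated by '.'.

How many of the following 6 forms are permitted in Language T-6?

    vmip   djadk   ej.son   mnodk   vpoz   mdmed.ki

0

vmip — violates constraint 2: syllable 1 coda contains /p/, which is not a licensed coda consonant → not permitted
djadk — violates constraint 3: syllable 1 coda /dk/ has 2 consonants (> 1) → not permitted
ej.son — violates constraint 2: syllable 1 coda contains /j/, which is not a licensed coda consonant → not permitted
mnodk — violates constraint 3: syllable 1 coda /dk/ has 2 consonants (> 1) → not permitted
vpoz — violates constraint 1: contains banned sequence /vp/ → not permitted
mdmed.ki — violates constraint 4: syllable 1 onset /mdm/ has 3 consonants (> 2) → not permitted
No form is permitted → 0.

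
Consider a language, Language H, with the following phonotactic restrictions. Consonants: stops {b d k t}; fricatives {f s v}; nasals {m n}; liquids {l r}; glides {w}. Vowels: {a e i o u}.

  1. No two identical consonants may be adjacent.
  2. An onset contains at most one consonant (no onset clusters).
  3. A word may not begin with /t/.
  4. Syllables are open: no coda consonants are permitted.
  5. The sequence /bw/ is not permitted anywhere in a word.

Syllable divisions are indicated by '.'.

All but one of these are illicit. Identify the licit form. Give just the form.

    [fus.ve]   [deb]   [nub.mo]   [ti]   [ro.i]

[fus.ve] — violates constraint 4: syllable 1 coda /s/ has 1 consonant (> 0) → illicit
[deb] — violates constraint 4: syllable 1 coda /b/ has 1 consonant (> 0) → illicit
[nub.mo] — violates constraint 4: syllable 1 coda /b/ has 1 consonant (> 0) → illicit
[ti] — violates constraint 3: word begins with /t/ → illicit
[ro.i] — σ1 onset /r/, coda /∅/ ok; σ2 onset /∅/, coda /∅/ ok → licit

[ro.i]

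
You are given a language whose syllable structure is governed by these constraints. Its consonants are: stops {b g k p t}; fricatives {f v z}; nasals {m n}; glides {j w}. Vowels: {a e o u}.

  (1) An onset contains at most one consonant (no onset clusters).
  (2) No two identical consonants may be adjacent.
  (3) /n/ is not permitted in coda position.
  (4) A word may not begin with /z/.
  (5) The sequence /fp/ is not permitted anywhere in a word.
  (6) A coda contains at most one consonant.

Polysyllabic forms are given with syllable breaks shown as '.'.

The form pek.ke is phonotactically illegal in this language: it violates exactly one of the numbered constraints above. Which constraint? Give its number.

2

pek.ke: adjacent identical consonants /kk/.
This is a violation of constraint 2: "No two identical consonants may be adjacent."
The remaining constraints (1, 3, 4, 5, 6) are satisfied.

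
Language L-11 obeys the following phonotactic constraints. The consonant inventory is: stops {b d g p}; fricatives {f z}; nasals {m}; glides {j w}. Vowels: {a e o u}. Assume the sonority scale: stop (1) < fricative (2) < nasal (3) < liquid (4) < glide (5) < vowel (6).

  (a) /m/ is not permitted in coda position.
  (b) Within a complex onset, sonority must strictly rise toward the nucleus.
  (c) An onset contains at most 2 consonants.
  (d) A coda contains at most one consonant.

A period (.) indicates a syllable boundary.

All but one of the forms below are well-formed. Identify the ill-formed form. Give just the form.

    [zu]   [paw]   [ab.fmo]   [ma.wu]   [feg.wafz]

[zu] — σ1 onset /z/, coda /∅/ ok → well-formed
[paw] — σ1 onset /p/, coda /w/ ok → well-formed
[ab.fmo] — σ1 onset /∅/, coda /b/ ok; σ2 onset /fm/ (2→3 rises), coda /∅/ ok → well-formed
[ma.wu] — σ1 onset /m/, coda /∅/ ok; σ2 onset /w/, coda /∅/ ok → well-formed
[feg.wafz] — violates constraint (d): syllable 2 coda /fz/ has 2 consonants (> 1) → ill-formed

[feg.wafz]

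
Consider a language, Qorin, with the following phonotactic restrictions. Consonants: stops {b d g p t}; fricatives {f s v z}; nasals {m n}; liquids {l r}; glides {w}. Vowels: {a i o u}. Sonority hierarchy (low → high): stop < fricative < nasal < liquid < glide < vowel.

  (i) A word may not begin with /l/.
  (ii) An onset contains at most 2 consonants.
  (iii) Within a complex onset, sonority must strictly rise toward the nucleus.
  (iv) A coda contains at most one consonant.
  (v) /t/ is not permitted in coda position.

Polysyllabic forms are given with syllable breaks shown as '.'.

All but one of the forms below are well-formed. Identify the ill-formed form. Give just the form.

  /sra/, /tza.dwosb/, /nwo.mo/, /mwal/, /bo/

/sra/ — σ1 onset /sr/ (2→4 rises), coda /∅/ ok → well-formed
/tza.dwosb/ — violates constraint (iv): syllable 2 coda /sb/ has 2 consonants (> 1) → ill-formed
/nwo.mo/ — σ1 onset /nw/ (3→5 rises), coda /∅/ ok; σ2 onset /m/, coda /∅/ ok → well-formed
/mwal/ — σ1 onset /mw/ (3→5 rises), coda /l/ ok → well-formed
/bo/ — σ1 onset /b/, coda /∅/ ok → well-formed

/tza.dwosb/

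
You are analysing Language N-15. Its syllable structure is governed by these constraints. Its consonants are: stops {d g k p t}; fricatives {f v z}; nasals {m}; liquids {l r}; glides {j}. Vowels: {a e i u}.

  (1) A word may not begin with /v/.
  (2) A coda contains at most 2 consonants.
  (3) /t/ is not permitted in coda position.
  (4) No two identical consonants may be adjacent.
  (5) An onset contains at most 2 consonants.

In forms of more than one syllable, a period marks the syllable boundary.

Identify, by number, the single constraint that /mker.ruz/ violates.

4

/mker.ruz/: adjacent identical consonants /rr/.
This is a violation of constraint 4: "No two identical consonants may be adjacent."
The remaining constraints (1, 2, 3, 5) are satisfied.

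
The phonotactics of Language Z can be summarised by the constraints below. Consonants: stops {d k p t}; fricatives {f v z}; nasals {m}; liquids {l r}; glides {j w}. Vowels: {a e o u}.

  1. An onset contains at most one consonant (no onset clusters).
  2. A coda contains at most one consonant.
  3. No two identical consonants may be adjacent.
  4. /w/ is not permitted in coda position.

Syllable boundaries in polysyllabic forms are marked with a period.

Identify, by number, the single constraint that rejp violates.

2

rejp: syllable 1 coda /jp/ has 2 consonants (> 1).
This is a violation of constraint 2: "A coda contains at most one consonant."
The remaining constraints (1, 3, 4) are satisfied.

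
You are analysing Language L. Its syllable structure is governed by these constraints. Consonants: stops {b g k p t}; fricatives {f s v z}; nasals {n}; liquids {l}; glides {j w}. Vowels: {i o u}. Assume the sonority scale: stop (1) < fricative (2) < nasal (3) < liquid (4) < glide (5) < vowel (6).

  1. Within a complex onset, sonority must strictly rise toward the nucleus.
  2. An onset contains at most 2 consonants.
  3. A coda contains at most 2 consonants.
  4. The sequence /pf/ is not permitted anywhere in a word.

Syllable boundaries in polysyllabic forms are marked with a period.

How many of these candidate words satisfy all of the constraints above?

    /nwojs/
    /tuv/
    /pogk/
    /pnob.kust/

/nwojs/ — σ1 onset /nw/ (3→5 rises), coda /js/ (2C) ok → well-formed
/tuv/ — σ1 onset /t/, coda /v/ ok → well-formed
/pogk/ — σ1 onset /p/, coda /gk/ (2C) ok → well-formed
/pnob.kust/ — σ1 onset /pn/ (1→3 rises), coda /b/ ok; σ2 onset /k/, coda /st/ (2C) ok → well-formed
Well-formed: /nwojs/, /tuv/, /pogk/, /pnob.kust/ → 4.

4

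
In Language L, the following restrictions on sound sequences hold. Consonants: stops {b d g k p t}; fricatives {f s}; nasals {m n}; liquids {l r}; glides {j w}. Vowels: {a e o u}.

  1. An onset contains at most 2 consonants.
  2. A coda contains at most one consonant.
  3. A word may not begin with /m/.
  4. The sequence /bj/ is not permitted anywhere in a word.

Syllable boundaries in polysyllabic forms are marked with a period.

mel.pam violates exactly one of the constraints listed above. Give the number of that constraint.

mel.pam: word begins with /m/.
This is a violation of constraint 3: "A word may not begin with /m/."
The remaining constraints (1, 2, 4) are satisfied.

3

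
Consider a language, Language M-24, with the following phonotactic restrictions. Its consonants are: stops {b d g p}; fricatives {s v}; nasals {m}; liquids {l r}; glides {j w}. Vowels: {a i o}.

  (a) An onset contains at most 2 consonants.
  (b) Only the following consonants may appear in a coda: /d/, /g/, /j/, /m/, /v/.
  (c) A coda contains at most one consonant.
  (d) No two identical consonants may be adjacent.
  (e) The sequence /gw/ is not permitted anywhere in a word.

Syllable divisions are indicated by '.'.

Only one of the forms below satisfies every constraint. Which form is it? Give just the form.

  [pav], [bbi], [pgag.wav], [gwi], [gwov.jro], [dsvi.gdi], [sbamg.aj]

[pav] — σ1 onset /p/, coda /v/ ok → permitted
[bbi] — violates constraint (d): adjacent identical consonants /bb/ → not permitted
[pgag.wav] — violates constraint (e): contains banned sequence /gw/ → not permitted
[gwi] — violates constraint (e): contains banned sequence /gw/ → not permitted
[gwov.jro] — violates constraint (e): contains banned sequence /gw/ → not permitted
[dsvi.gdi] — violates constraint (a): syllable 1 onset /dsv/ has 3 consonants (> 2) → not permitted
[sbamg.aj] — violates constraint (c): syllable 1 coda /mg/ has 2 consonants (> 1) → not permitted

[pav]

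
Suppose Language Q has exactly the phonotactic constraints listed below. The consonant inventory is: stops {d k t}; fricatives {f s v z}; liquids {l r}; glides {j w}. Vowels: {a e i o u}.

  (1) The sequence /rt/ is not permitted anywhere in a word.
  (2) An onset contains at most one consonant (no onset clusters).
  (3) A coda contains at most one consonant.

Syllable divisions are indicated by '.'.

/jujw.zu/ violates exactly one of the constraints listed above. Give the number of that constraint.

/jujw.zu/: syllable 1 coda /jw/ has 2 consonants (> 1).
This is a violation of constraint 3: "A coda contains at most one consonant."
The remaining constraints (1, 2) are satisfied.

3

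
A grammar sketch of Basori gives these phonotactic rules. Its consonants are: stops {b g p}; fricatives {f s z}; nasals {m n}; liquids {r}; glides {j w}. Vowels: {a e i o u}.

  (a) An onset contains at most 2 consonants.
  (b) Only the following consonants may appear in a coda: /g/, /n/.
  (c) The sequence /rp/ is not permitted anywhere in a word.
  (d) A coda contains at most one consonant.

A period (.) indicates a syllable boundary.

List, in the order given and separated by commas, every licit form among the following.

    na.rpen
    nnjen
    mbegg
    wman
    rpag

wman

na.rpen — violates constraint (c): contains banned sequence /rp/ → illicit
nnjen — violates constraint (a): syllable 1 onset /nnj/ has 3 consonants (> 2) → illicit
mbegg — violates constraint (d): syllable 1 coda /gg/ has 2 consonants (> 1) → illicit
wman — σ1 onset /wm/ (2C), coda /n/ ok → licit
rpag — violates constraint (c): contains banned sequence /rp/ → illicit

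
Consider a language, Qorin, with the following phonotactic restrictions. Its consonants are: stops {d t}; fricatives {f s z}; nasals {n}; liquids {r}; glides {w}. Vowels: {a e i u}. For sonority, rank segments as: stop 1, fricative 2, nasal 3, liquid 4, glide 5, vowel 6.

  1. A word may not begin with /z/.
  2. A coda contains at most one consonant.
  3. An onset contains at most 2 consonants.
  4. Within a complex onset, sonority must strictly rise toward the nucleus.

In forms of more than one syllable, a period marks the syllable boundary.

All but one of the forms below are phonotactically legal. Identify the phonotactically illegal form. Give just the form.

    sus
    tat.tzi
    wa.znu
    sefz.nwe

sefz.nwe

sus — σ1 onset /s/, coda /s/ ok → phonotactically legal
tat.tzi — σ1 onset /t/, coda /t/ ok; σ2 onset /tz/ (1→2 rises), coda /∅/ ok → phonotactically legal
wa.znu — σ1 onset /w/, coda /∅/ ok; σ2 onset /zn/ (2→3 rises), coda /∅/ ok → phonotactically legal
sefz.nwe — violates constraint 2: syllable 1 coda /fz/ has 2 consonants (> 1) → phonotactically illegal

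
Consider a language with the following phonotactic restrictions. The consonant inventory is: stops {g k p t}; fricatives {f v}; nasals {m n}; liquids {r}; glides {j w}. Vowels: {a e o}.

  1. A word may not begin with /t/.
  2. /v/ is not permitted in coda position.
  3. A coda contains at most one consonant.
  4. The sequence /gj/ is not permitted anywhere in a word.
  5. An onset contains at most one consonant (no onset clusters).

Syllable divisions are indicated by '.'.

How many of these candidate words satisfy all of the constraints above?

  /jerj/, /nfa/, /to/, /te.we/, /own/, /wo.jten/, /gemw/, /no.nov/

0

/jerj/ — violates constraint 3: syllable 1 coda /rj/ has 2 consonants (> 1) → illicit
/nfa/ — violates constraint 5: syllable 1 onset /nf/ has 2 consonants (> 1) → illicit
/to/ — violates constraint 1: word begins with /t/ → illicit
/te.we/ — violates constraint 1: word begins with /t/ → illicit
/own/ — violates constraint 3: syllable 1 coda /wn/ has 2 consonants (> 1) → illicit
/wo.jten/ — violates constraint 5: syllable 2 onset /jt/ has 2 consonants (> 1) → illicit
/gemw/ — violates constraint 3: syllable 1 coda /mw/ has 2 consonants (> 1) → illicit
/no.nov/ — violates constraint 2: syllable 2 coda contains /v/ → illicit
No form is licit → 0.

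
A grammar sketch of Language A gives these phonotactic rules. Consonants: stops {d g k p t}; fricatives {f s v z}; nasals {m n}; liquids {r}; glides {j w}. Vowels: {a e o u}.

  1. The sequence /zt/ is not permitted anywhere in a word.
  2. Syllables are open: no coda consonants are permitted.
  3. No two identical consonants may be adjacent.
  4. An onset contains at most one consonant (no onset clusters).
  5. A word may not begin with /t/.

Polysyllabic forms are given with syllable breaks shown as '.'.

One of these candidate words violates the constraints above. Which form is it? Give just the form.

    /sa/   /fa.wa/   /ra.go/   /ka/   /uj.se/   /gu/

/sa/ — σ1 onset /s/, coda /∅/ ok → permitted
/fa.wa/ — σ1 onset /f/, coda /∅/ ok; σ2 onset /w/, coda /∅/ ok → permitted
/ra.go/ — σ1 onset /r/, coda /∅/ ok; σ2 onset /g/, coda /∅/ ok → permitted
/ka/ — σ1 onset /k/, coda /∅/ ok → permitted
/uj.se/ — violates constraint 2: syllable 1 coda /j/ has 1 consonant (> 0) → not permitted
/gu/ — σ1 onset /g/, coda /∅/ ok → permitted

/uj.se/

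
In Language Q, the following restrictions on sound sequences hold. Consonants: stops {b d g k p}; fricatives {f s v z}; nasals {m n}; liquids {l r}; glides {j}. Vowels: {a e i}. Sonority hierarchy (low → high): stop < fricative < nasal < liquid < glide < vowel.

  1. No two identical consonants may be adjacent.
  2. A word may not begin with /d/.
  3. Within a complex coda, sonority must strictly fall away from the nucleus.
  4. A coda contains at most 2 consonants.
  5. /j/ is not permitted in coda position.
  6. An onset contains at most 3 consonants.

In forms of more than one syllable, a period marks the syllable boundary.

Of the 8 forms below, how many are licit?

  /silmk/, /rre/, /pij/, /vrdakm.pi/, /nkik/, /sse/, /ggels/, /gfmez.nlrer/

2

/silmk/ — violates constraint 4: syllable 1 coda /lmk/ has 3 consonants (> 2) → illicit
/rre/ — violates constraint 1: adjacent identical consonants /rr/ → illicit
/pij/ — violates constraint 5: syllable 1 coda contains /j/ → illicit
/vrdakm.pi/ — violates constraint 3: syllable 1 coda /km/: /k/ (stop, 1) → /m/ (nasal, 3) does not fall → illicit
/nkik/ — σ1 onset /nk/ (2C), coda /k/ ok → licit
/sse/ — violates constraint 1: adjacent identical consonants /ss/ → illicit
/ggels/ — violates constraint 1: adjacent identical consonants /gg/ → illicit
/gfmez.nlrer/ — σ1 onset /gfm/ (3C), coda /z/ ok; σ2 onset /nlr/ (3C), coda /r/ ok → licit
Licit: /nkik/, /gfmez.nlrer/ → 2.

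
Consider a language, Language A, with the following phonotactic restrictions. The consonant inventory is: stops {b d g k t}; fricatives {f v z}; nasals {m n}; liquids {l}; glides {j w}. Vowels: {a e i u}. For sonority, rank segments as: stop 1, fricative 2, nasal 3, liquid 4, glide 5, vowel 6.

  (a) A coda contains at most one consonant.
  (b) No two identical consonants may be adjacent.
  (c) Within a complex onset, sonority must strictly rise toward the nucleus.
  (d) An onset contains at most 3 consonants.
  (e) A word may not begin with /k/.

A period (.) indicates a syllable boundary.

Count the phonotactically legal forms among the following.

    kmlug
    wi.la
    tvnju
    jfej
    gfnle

kmlug — violates constraint (e): word begins with /k/ → phonotactically illegal
wi.la — σ1 onset /w/, coda /∅/ ok; σ2 onset /l/, coda /∅/ ok → phonotactically legal
tvnju — violates constraint (d): syllable 1 onset /tvnj/ has 4 consonants (> 3) → phonotactically illegal
jfej — violates constraint (c): syllable 1 onset /jf/: /j/ (glide, 5) → /f/ (fricative, 2) does not rise → phonotactically illegal
gfnle — violates constraint (d): syllable 1 onset /gfnl/ has 4 consonants (> 3) → phonotactically illegal
Phonotactically legal: wi.la → 1.

1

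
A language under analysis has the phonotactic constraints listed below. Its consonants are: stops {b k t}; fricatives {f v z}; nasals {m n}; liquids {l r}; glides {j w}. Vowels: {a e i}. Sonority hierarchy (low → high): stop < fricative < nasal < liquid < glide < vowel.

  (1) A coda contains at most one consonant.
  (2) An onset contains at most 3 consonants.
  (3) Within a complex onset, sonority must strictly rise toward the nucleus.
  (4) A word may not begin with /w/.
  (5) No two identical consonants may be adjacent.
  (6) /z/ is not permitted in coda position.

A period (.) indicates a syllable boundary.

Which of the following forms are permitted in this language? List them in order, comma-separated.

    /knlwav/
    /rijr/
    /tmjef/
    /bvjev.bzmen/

/knlwav/ — violates constraint 2: syllable 1 onset /knlw/ has 4 consonants (> 3) → not permitted
/rijr/ — violates constraint 1: syllable 1 coda /jr/ has 2 consonants (> 1) → not permitted
/tmjef/ — σ1 onset /tmj/ (1→3→5 rises), coda /f/ ok → permitted
/bvjev.bzmen/ — σ1 onset /bvj/ (1→2→5 rises), coda /v/ ok; σ2 onset /bzm/ (1→2→3 rises), coda /n/ ok → permitted

/tmjef/, /bvjev.bzmen/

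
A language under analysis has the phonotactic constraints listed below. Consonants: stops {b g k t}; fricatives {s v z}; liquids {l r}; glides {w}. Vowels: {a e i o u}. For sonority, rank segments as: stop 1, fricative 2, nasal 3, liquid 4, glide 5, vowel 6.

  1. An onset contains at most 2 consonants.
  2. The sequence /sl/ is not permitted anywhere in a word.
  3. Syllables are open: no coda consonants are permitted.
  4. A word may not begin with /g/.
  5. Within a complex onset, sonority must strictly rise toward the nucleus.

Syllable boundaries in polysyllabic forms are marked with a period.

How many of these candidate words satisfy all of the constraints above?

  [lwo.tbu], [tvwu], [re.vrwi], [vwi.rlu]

[lwo.tbu] — violates constraint 5: syllable 2 onset /tb/: /t/ (stop, 1) → /b/ (stop, 1) does not rise → phonotactically illegal
[tvwu] — violates constraint 1: syllable 1 onset /tvw/ has 3 consonants (> 2) → phonotactically illegal
[re.vrwi] — violates constraint 1: syllable 2 onset /vrw/ has 3 consonants (> 2) → phonotactically illegal
[vwi.rlu] — violates constraint 5: syllable 2 onset /rl/: /r/ (liquid, 4) → /l/ (liquid, 4) does not rise → phonotactically illegal
No form is phonotactically legal → 0.

0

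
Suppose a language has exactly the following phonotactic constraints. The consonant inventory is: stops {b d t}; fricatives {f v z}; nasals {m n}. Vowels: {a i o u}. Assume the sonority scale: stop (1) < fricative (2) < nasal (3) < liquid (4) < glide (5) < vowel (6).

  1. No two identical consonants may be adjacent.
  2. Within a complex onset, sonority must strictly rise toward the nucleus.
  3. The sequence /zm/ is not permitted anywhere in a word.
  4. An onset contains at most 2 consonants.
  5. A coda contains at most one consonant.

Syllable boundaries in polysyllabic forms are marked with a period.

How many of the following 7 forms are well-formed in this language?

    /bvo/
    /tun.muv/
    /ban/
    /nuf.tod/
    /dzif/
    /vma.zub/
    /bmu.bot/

7

/bvo/ — σ1 onset /bv/ (1→2 rises), coda /∅/ ok → well-formed
/tun.muv/ — σ1 onset /t/, coda /n/ ok; σ2 onset /m/, coda /v/ ok → well-formed
/ban/ — σ1 onset /b/, coda /n/ ok → well-formed
/nuf.tod/ — σ1 onset /n/, coda /f/ ok; σ2 onset /t/, coda /d/ ok → well-formed
/dzif/ — σ1 onset /dz/ (1→2 rises), coda /f/ ok → well-formed
/vma.zub/ — σ1 onset /vm/ (2→3 rises), coda /∅/ ok; σ2 onset /z/, coda /b/ ok → well-formed
/bmu.bot/ — σ1 onset /bm/ (1→3 rises), coda /∅/ ok; σ2 onset /b/, coda /t/ ok → well-formed
Well-formed: /bvo/, /tun.muv/, /ban/, /nuf.tod/, /dzif/, /vma.zub/, /bmu.bot/ → 7.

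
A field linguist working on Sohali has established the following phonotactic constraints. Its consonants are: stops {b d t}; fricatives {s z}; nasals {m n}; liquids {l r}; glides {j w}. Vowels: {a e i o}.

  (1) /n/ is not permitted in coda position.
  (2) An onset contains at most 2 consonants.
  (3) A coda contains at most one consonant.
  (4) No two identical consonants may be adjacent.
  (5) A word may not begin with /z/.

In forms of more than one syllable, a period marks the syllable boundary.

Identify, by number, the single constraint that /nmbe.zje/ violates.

/nmbe.zje/: syllable 1 onset /nmb/ has 3 consonants (> 2).
This is a violation of constraint 2: "An onset contains at most 2 consonants."
The remaining constraints (1, 3, 4, 5) are satisfied.

2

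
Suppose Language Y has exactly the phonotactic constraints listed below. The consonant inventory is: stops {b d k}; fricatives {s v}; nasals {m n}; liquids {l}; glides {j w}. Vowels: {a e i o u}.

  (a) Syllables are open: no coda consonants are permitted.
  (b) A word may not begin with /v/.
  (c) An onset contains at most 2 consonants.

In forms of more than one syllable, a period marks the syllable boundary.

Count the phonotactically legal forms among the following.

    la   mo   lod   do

3

la — σ1 onset /l/, coda /∅/ ok → phonotactically legal
mo — σ1 onset /m/, coda /∅/ ok → phonotactically legal
lod — violates constraint (a): syllable 1 coda /d/ has 1 consonant (> 0) → phonotactically illegal
do — σ1 onset /d/, coda /∅/ ok → phonotactically legal
Phonotactically legal: la, mo, do → 3.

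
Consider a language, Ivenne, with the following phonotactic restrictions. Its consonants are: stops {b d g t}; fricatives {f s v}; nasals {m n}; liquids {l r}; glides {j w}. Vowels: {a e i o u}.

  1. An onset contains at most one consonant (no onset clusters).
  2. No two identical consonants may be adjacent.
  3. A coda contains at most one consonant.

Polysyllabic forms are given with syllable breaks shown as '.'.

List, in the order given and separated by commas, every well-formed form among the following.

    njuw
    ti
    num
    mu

njuw — violates constraint 1: syllable 1 onset /nj/ has 2 consonants (> 1) → ill-formed
ti — σ1 onset /t/, coda /∅/ ok → well-formed
num — σ1 onset /n/, coda /m/ ok → well-formed
mu — σ1 onset /m/, coda /∅/ ok → well-formed

ti, num, mu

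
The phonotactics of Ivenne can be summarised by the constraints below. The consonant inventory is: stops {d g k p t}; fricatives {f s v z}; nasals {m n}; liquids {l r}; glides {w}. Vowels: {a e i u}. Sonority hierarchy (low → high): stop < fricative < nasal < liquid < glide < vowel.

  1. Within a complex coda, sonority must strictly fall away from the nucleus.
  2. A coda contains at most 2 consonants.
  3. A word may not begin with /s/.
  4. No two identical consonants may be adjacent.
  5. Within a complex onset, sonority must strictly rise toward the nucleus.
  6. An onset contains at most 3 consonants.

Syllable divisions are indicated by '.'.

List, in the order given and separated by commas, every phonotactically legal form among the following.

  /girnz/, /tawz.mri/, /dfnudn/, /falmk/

/girnz/ — violates constraint 2: syllable 1 coda /rnz/ has 3 consonants (> 2) → phonotactically illegal
/tawz.mri/ — σ1 onset /t/, coda /wz/ (5→2 falls) ok; σ2 onset /mr/ (3→4 rises), coda /∅/ ok → phonotactically legal
/dfnudn/ — violates constraint 1: syllable 1 coda /dn/: /d/ (stop, 1) → /n/ (nasal, 3) does not fall → phonotactically illegal
/falmk/ — violates constraint 2: syllable 1 coda /lmk/ has 3 consonants (> 2) → phonotactically illegal

/tawz.mri/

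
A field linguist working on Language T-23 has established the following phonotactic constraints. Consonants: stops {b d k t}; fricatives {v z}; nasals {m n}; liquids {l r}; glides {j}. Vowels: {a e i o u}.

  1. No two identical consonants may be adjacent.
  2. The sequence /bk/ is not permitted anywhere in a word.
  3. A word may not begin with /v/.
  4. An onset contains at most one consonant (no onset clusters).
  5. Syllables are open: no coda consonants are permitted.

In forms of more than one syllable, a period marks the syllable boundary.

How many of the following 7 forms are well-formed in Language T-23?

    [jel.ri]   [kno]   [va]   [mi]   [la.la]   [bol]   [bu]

[jel.ri] — violates constraint 5: syllable 1 coda /l/ has 1 consonant (> 0) → ill-formed
[kno] — violates constraint 4: syllable 1 onset /kn/ has 2 consonants (> 1) → ill-formed
[va] — violates constraint 3: word begins with /v/ → ill-formed
[mi] — σ1 onset /m/, coda /∅/ ok → well-formed
[la.la] — σ1 onset /l/, coda /∅/ ok; σ2 onset /l/, coda /∅/ ok → well-formed
[bol] — violates constraint 5: syllable 1 coda /l/ has 1 consonant (> 0) → ill-formed
[bu] — σ1 onset /b/, coda /∅/ ok → well-formed
Well-formed: [mi], [la.la], [bu] → 3.

3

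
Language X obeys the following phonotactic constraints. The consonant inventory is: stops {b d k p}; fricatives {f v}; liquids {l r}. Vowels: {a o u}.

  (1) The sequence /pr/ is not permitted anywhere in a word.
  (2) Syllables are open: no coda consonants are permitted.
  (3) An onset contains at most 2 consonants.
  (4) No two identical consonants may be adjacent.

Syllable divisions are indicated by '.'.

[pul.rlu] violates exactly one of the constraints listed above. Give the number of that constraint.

[pul.rlu]: syllable 1 coda /l/ has 1 consonant (> 0).
This is a violation of constraint 2: "Syllables are open: no coda consonants are permitted."
The remaining constraints (1, 3, 4) are satisfied.

2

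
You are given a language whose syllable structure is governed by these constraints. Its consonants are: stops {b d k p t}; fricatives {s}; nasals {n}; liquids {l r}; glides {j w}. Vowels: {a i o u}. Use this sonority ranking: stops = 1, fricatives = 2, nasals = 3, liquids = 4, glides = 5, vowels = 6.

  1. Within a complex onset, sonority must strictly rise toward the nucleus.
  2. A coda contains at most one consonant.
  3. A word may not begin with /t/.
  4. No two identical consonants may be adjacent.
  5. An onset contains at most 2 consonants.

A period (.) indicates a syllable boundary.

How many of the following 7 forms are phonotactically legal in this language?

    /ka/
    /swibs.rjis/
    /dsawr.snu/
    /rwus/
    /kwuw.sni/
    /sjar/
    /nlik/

5

/ka/ — σ1 onset /k/, coda /∅/ ok → phonotactically legal
/swibs.rjis/ — violates constraint 2: syllable 1 coda /bs/ has 2 consonants (> 1) → phonotactically illegal
/dsawr.snu/ — violates constraint 2: syllable 1 coda /wr/ has 2 consonants (> 1) → phonotactically illegal
/rwus/ — σ1 onset /rw/ (4→5 rises), coda /s/ ok → phonotactically legal
/kwuw.sni/ — σ1 onset /kw/ (1→5 rises), coda /w/ ok; σ2 onset /sn/ (2→3 rises), coda /∅/ ok → phonotactically legal
/sjar/ — σ1 onset /sj/ (2→5 rises), coda /r/ ok → phonotactically legal
/nlik/ — σ1 onset /nl/ (3→4 rises), coda /k/ ok → phonotactically legal
Phonotactically legal: /ka/, /rwus/, /kwuw.sni/, /sjar/, /nlik/ → 5.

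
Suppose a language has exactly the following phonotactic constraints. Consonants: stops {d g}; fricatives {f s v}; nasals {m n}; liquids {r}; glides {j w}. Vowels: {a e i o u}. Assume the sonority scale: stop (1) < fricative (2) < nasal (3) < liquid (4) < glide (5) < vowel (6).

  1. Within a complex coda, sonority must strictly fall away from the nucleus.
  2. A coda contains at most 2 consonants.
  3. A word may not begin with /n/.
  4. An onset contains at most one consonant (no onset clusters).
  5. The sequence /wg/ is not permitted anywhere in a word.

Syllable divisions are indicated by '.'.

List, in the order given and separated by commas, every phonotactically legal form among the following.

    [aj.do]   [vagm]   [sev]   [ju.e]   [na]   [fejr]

[aj.do], [sev], [ju.e], [fejr]

[aj.do] — σ1 onset /∅/, coda /j/ ok; σ2 onset /d/, coda /∅/ ok → phonotactically legal
[vagm] — violates constraint 1: syllable 1 coda /gm/: /g/ (stop, 1) → /m/ (nasal, 3) does not fall → phonotactically illegal
[sev] — σ1 onset /s/, coda /v/ ok → phonotactically legal
[ju.e] — σ1 onset /j/, coda /∅/ ok; σ2 onset /∅/, coda /∅/ ok → phonotactically legal
[na] — violates constraint 3: word begins with /n/ → phonotactically illegal
[fejr] — σ1 onset /f/, coda /jr/ (5→4 falls) ok → phonotactically legal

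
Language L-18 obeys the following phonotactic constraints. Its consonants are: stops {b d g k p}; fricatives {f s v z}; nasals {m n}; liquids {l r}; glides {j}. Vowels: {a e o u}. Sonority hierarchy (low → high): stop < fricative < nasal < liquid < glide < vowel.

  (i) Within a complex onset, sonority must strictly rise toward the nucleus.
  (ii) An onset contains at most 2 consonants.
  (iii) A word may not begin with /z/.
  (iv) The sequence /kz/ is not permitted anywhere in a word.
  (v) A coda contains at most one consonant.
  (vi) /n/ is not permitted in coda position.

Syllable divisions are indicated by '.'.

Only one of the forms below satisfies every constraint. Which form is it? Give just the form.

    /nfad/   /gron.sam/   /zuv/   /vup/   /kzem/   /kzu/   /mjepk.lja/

/vup/

/nfad/ — violates constraint (i): syllable 1 onset /nf/: /n/ (nasal, 3) → /f/ (fricative, 2) does not rise → illicit
/gron.sam/ — violates constraint (vi): syllable 1 coda contains /n/ → illicit
/zuv/ — violates constraint (iii): word begins with /z/ → illicit
/vup/ — σ1 onset /v/, coda /p/ ok → licit
/kzem/ — violates constraint (iv): contains banned sequence /kz/ → illicit
/kzu/ — violates constraint (iv): contains banned sequence /kz/ → illicit
/mjepk.lja/ — violates constraint (v): syllable 1 coda /pk/ has 2 consonants (> 1) → illicit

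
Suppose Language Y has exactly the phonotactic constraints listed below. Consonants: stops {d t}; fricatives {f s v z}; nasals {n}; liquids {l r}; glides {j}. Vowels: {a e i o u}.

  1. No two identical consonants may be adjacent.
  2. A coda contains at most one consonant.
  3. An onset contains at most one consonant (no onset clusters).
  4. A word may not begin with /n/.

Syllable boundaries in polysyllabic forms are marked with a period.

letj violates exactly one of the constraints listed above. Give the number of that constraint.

2

letj: syllable 1 coda /tj/ has 2 consonants (> 1).
This is a violation of constraint 2: "A coda contains at most one consonant."
The remaining constraints (1, 3, 4) are satisfied.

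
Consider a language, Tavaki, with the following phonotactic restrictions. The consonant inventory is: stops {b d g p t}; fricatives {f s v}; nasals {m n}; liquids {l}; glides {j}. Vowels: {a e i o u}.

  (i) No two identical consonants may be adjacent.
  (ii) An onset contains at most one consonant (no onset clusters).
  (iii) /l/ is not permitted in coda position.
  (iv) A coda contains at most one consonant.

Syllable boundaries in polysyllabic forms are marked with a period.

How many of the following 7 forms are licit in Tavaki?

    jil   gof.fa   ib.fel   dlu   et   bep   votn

2

jil — violates constraint (iii): syllable 1 coda contains /l/ → illicit
gof.fa — violates constraint (i): adjacent identical consonants /ff/ → illicit
ib.fel — violates constraint (iii): syllable 2 coda contains /l/ → illicit
dlu — violates constraint (ii): syllable 1 onset /dl/ has 2 consonants (> 1) → illicit
et — σ1 onset /∅/, coda /t/ ok → licit
bep — σ1 onset /b/, coda /p/ ok → licit
votn — violates constraint (iv): syllable 1 coda /tn/ has 2 consonants (> 1) → illicit
Licit: et, bep → 2.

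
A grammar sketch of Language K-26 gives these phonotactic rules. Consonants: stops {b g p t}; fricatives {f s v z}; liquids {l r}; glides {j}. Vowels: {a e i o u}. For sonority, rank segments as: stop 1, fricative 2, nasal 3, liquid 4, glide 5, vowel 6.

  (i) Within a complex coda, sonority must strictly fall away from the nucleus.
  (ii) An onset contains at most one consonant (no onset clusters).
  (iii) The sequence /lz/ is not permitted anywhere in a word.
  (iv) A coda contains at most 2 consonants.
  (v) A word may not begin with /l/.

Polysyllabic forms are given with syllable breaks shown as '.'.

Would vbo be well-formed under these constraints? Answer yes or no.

vbo — violates constraint (ii): syllable 1 onset /vb/ has 2 consonants (> 1) → ill-formed

no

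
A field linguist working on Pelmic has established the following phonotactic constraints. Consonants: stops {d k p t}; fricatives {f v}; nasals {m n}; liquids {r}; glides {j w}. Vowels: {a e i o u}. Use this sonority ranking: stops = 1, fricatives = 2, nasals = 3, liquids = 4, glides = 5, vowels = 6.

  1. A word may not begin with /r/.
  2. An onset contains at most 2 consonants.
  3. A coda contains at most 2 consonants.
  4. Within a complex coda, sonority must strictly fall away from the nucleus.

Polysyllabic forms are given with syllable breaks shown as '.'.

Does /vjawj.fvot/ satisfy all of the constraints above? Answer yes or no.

no

/vjawj.fvot/ — violates constraint 4: syllable 1 coda /wj/: /w/ (glide, 5) → /j/ (glide, 5) does not fall → phonotactically illegal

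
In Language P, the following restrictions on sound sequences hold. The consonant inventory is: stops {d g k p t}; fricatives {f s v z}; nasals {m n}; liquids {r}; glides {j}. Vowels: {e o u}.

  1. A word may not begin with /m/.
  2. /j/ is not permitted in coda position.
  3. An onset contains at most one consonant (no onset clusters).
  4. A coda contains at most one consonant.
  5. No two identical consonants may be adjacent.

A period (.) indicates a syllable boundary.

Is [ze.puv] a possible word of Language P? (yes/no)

yes

[ze.puv] — σ1 onset /z/, coda /∅/ ok; σ2 onset /p/, coda /v/ ok → well-formed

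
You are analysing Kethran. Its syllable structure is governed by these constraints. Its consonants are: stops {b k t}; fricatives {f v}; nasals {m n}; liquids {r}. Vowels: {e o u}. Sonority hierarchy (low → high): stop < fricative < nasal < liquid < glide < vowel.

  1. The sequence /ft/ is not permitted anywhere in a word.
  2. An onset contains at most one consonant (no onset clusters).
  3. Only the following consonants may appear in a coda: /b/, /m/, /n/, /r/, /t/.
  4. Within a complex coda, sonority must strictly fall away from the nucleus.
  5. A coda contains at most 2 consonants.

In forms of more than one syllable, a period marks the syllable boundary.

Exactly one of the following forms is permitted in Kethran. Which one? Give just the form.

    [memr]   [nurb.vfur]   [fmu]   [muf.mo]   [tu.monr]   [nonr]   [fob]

[fob]

[memr] — violates constraint 4: syllable 1 coda /mr/: /m/ (nasal, 3) → /r/ (liquid, 4) does not fall → not permitted
[nurb.vfur] — violates constraint 2: syllable 2 onset /vf/ has 2 consonants (> 1) → not permitted
[fmu] — violates constraint 2: syllable 1 onset /fm/ has 2 consonants (> 1) → not permitted
[muf.mo] — violates constraint 3: syllable 1 coda contains /f/, which is not a licensed coda consonant → not permitted
[tu.monr] — violates constraint 4: syllable 2 coda /nr/: /n/ (nasal, 3) → /r/ (liquid, 4) does not fall → not permitted
[nonr] — violates constraint 4: syllable 1 coda /nr/: /n/ (nasal, 3) → /r/ (liquid, 4) does not fall → not permitted
[fob] — σ1 onset /f/, coda /b/ ok → permitted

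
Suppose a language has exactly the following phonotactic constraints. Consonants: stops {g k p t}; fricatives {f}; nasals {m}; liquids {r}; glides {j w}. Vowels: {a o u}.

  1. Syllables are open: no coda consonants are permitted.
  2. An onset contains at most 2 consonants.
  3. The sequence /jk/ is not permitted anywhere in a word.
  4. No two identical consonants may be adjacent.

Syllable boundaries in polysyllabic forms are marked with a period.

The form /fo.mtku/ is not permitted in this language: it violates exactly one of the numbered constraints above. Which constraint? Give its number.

/fo.mtku/: syllable 2 onset /mtk/ has 3 consonants (> 2).
This is a violation of constraint 2: "An onset contains at most 2 consonants."
The remaining constraints (1, 3, 4) are satisfied.

2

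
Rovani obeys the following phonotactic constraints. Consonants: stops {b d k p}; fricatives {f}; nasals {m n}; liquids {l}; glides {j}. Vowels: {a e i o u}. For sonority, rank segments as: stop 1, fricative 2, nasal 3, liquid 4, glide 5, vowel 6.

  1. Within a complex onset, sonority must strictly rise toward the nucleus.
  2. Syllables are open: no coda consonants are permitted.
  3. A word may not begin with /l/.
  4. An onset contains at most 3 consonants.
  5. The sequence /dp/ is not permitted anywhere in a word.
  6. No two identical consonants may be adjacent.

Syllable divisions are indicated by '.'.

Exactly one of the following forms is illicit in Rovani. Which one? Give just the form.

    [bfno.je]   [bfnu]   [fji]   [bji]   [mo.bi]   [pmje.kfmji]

[pmje.kfmji]

[bfno.je] — σ1 onset /bfn/ (1→2→3 rises), coda /∅/ ok; σ2 onset /j/, coda /∅/ ok → licit
[bfnu] — σ1 onset /bfn/ (1→2→3 rises), coda /∅/ ok → licit
[fji] — σ1 onset /fj/ (2→5 rises), coda /∅/ ok → licit
[bji] — σ1 onset /bj/ (1→5 rises), coda /∅/ ok → licit
[mo.bi] — σ1 onset /m/, coda /∅/ ok; σ2 onset /b/, coda /∅/ ok → licit
[pmje.kfmji] — violates constraint 4: syllable 2 onset /kfmj/ has 4 consonants (> 3) → illicit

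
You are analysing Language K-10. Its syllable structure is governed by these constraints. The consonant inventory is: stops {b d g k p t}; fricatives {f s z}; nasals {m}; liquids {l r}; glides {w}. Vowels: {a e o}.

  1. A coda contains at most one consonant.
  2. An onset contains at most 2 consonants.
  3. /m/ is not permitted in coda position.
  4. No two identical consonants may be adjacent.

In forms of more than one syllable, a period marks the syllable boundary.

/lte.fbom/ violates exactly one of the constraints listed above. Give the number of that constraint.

/lte.fbom/: syllable 2 coda contains /m/.
This is a violation of constraint 3: "/m/ is not permitted in coda position."
The remaining constraints (1, 2, 4) are satisfied.

3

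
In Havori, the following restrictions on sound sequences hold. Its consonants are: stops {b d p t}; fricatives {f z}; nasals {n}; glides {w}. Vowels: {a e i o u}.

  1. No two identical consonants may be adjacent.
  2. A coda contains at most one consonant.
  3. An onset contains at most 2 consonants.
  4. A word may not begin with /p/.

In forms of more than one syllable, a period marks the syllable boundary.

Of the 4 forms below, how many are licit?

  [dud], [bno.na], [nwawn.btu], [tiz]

3

[dud] — σ1 onset /d/, coda /d/ ok → licit
[bno.na] — σ1 onset /bn/ (2C), coda /∅/ ok; σ2 onset /n/, coda /∅/ ok → licit
[nwawn.btu] — violates constraint 2: syllable 1 coda /wn/ has 2 consonants (> 1) → illicit
[tiz] — σ1 onset /t/, coda /z/ ok → licit
Licit: [dud], [bno.na], [tiz] → 3.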